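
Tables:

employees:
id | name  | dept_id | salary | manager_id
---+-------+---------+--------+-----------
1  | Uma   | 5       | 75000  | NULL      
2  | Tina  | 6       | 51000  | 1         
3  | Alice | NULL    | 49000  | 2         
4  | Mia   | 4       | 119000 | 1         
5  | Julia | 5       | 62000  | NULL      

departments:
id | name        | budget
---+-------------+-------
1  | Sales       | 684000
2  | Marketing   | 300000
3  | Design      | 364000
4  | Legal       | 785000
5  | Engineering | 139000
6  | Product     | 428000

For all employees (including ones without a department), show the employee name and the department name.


LEFT JOIN keeps every row from employees (the left table); where dept_id has no match in departments, the department columns become NULL. Walk through each employee:
  - employee 1 (Uma): dept_id=5 -> matches Engineering
  - employee 2 (Tina): dept_id=6 -> matches Product
  - employee 3 (Alice): dept_id=NULL, no match -> kept with NULL
  - employee 4 (Mia): dept_id=4 -> matches Legal
  - employee 5 (Julia): dept_id=5 -> matches Engineering
All 5 rows appear; 1 has NULL department.

SQL:
SELECT a.name, b.name AS department
FROM employees a
LEFT JOIN departments b ON a.dept_id = b.id

Result:
name  | department 
------+------------
Uma   | Engineering
Tina  | Product    
Alice | NULL       
Mia   | Legal      
Julia | Engineering


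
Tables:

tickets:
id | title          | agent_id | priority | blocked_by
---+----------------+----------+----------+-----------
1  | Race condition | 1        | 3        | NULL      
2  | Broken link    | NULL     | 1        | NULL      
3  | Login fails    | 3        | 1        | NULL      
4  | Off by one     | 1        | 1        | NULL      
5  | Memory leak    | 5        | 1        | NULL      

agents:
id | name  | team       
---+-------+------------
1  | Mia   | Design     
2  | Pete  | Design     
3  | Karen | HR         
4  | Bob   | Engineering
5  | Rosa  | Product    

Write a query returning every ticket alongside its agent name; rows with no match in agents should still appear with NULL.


LEFT JOIN keeps every row from tickets (the left table); where agent_id has no match in agents, the agent columns become NULL. Walk through each ticket:
  - ticket 1 (Race condition): agent_id=1 -> matches Mia
  - ticket 2 (Broken link): agent_id=NULL, no match -> kept with NULL
  - ticket 3 (Login fails): agent_id=3 -> matches Karen
  - ticket 4 (Off by one): agent_id=1 -> matches Mia
  - ticket 5 (Memory leak): agent_id=5 -> matches Rosa
All 5 rows appear; 1 has NULL agent.

SQL:
SELECT a.title, b.name AS agent
FROM tickets a
LEFT JOIN agents b ON a.agent_id = b.id

Result:
title          | agent
---------------+------
Race condition | Mia  
Broken link    | NULL 
Login fails    | Karen
Off by one     | Mia  
Memory leak    | Rosa 


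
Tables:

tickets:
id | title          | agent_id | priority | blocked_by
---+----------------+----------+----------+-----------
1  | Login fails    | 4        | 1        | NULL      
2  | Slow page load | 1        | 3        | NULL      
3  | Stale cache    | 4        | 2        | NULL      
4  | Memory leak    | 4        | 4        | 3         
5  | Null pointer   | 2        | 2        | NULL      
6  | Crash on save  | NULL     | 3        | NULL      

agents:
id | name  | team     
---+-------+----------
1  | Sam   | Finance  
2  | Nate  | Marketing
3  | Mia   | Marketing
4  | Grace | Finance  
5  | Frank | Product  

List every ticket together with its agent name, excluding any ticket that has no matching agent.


INNER JOIN keeps only tickets rows whose agent_id matches an id in agents. Walk through each ticket:
  - ticket 1 (Login fails): agent_id=4 -> matches Grace
  - ticket 2 (Slow page load): agent_id=1 -> matches Sam
  - ticket 3 (Stale cache): agent_id=4 -> matches Grace
  - ticket 4 (Memory leak): agent_id=4 -> matches Grace
  - ticket 5 (Null pointer): agent_id=2 -> matches Nate
  - ticket 6 (Crash on save): agent_id=NULL, no match -> dropped
So 1 of 6 rows is dropped.

SQL:
SELECT a.title, b.name AS agent
FROM tickets a
INNER JOIN agents b ON a.agent_id = b.id

Result:
title          | agent
---------------+------
Login fails    | Grace
Slow page load | Sam  
Stale cache    | Grace
Memory leak    | Grace
Null pointer   | Nate 


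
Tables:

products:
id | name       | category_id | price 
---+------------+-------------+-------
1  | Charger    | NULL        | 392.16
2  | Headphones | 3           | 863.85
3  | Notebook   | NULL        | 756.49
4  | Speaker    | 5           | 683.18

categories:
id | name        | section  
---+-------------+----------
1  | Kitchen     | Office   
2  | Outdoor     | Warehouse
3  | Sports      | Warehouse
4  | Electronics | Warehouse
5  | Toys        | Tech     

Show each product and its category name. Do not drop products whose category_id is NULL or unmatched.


LEFT JOIN keeps every row from products (the left table); where category_id has no match in categories, the category columns become NULL. Walk through each product:
  - product 1 (Charger): category_id=NULL, no match -> kept with NULL
  - product 2 (Headphones): category_id=3 -> matches Sports
  - product 3 (Notebook): category_id=NULL, no match -> kept with NULL
  - product 4 (Speaker): category_id=5 -> matches Toys
All 4 rows appear; 2 have NULL category.

SQL:
SELECT a.name, b.name AS category
FROM products a
LEFT JOIN categories b ON a.category_id = b.id

Result:
name       | category
-----------+---------
Charger    | NULL    
Headphones | Sports  
Notebook   | NULL    
Speaker    | Toys    


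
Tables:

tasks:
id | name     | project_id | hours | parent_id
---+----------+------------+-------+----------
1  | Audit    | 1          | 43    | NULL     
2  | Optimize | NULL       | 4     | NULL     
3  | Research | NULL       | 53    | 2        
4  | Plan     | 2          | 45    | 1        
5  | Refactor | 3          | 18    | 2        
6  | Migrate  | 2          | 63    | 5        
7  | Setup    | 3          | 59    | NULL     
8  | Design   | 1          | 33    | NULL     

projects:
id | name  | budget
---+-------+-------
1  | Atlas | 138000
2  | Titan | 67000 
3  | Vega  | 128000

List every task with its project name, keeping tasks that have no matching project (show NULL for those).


LEFT JOIN keeps every row from tasks (the left table); where project_id has no match in projects, the project columns become NULL. Walk through each task:
  - task 1 (Audit): project_id=1 -> matches Atlas
  - task 2 (Optimize): project_id=NULL, no match -> kept with NULL
  - task 3 (Research): project_id=NULL, no match -> kept with NULL
  - task 4 (Plan): project_id=2 -> matches Titan
  - task 5 (Refactor): project_id=3 -> matches Vega
  - task 6 (Migrate): project_id=2 -> matches Titan
  - task 7 (Setup): project_id=3 -> matches Vega
  - task 8 (Design): project_id=1 -> matches Atlas
All 8 rows appear; 2 have NULL project.

SQL:
SELECT a.name, b.name AS project
FROM tasks a
LEFT JOIN projects b ON a.project_id = b.id

Result:
name     | project
---------+--------
Audit    | Atlas  
Optimize | NULL   
Research | NULL   
Plan     | Titan  
Refactor | Vega   
Migrate  | Titan  
Setup    | Vega   
Design   | Atlas  


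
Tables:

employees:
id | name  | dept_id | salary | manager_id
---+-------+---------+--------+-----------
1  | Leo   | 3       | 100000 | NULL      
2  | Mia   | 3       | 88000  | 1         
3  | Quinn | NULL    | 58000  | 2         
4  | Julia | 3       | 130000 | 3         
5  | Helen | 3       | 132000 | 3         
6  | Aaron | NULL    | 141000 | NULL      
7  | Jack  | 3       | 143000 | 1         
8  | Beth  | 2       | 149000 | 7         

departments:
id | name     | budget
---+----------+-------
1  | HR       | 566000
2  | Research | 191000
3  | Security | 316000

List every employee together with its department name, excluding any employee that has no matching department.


INNER JOIN keeps only employees rows whose dept_id matches an id in departments. Walk through each employee:
  - employee 1 (Leo): dept_id=3 -> matches Security
  - employee 2 (Mia): dept_id=3 -> matches Security
  - employee 3 (Quinn): dept_id=NULL, no match -> dropped
  - employee 4 (Julia): dept_id=3 -> matches Security
  - employee 5 (Helen): dept_id=3 -> matches Security
  - employee 6 (Aaron): dept_id=NULL, no match -> dropped
  - employee 7 (Jack): dept_id=3 -> matches Security
  - employee 8 (Beth): dept_id=2 -> matches Research
So 2 of 8 rows are dropped.

SQL:
SELECT a.name, b.name AS department
FROM employees a
INNER JOIN departments b ON a.dept_id = b.id

Result:
name  | department
------+-----------
Leo   | Security  
Mia   | Security  
Julia | Security  
Helen | Security  
Jack  | Security  
Beth  | Research  


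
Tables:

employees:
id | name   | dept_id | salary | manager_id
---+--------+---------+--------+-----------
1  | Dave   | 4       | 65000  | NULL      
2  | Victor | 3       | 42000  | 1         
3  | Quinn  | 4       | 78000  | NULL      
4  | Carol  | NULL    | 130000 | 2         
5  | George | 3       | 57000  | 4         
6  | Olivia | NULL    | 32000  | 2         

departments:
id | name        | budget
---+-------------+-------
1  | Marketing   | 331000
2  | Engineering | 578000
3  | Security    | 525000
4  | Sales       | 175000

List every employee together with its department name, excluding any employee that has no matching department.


INNER JOIN keeps only employees rows whose dept_id matches an id in departments. Walk through each employee:
  - employee 1 (Dave): dept_id=4 -> matches Sales
  - employee 2 (Victor): dept_id=3 -> matches Security
  - employee 3 (Quinn): dept_id=4 -> matches Sales
  - employee 4 (Carol): dept_id=NULL, no match -> dropped
  - employee 5 (George): dept_id=3 -> matches Security
  - employee 6 (Olivia): dept_id=NULL, no match -> dropped
So 2 of 6 rows are dropped.

SQL:
SELECT a.name, b.name AS department
FROM employees a
INNER JOIN departments b ON a.dept_id = b.id

Result:
name   | department
-------+-----------
Dave   | Sales     
Victor | Security  
Quinn  | Sales     
George | Security  


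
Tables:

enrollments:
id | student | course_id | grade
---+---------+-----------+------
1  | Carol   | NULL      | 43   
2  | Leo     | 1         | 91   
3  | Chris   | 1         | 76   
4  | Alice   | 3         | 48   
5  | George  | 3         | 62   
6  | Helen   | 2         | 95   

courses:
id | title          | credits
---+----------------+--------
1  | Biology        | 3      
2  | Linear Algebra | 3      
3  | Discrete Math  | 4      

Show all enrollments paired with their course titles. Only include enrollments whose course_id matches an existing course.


INNER JOIN keeps only enrollments rows whose course_id matches an id in courses. Walk through each enrollment:
  - enrollment 1 (Carol): course_id=NULL, no match -> dropped
  - enrollment 2 (Leo): course_id=1 -> matches Biology
  - enrollment 3 (Chris): course_id=1 -> matches Biology
  - enrollment 4 (Alice): course_id=3 -> matches Discrete Math
  - enrollment 5 (George): course_id=3 -> matches Discrete Math
  - enrollment 6 (Helen): course_id=2 -> matches Linear Algebra
So 1 of 6 rows is dropped.

SQL:
SELECT a.student, b.title AS course
FROM enrollments a
INNER JOIN courses b ON a.course_id = b.id

Result:
student | course        
--------+---------------
Leo     | Biology       
Chris   | Biology       
Alice   | Discrete Math 
George  | Discrete Math 
Helen   | Linear Algebra


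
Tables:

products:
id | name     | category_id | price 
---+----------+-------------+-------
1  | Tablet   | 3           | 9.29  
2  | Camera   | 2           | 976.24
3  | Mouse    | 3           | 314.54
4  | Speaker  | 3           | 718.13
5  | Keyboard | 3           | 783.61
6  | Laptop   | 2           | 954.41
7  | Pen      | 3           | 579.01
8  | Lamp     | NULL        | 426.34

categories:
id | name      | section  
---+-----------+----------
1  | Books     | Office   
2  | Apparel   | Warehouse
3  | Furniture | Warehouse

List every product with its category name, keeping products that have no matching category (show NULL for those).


LEFT JOIN keeps every row from products (the left table); where category_id has no match in categories, the category columns become NULL. Walk through each product:
  - product 1 (Tablet): category_id=3 -> matches Furniture
  - product 2 (Camera): category_id=2 -> matches Apparel
  - product 3 (Mouse): category_id=3 -> matches Furniture
  - product 4 (Speaker): category_id=3 -> matches Furniture
  - product 5 (Keyboard): category_id=3 -> matches Furniture
  - product 6 (Laptop): category_id=2 -> matches Apparel
  - product 7 (Pen): category_id=3 -> matches Furniture
  - product 8 (Lamp): category_id=NULL, no match -> kept with NULL
All 8 rows appear; 1 has NULL category.

SQL:
SELECT a.name, b.name AS category
FROM products a
LEFT JOIN categories b ON a.category_id = b.id

Result:
name     | category 
---------+----------
Tablet   | Furniture
Camera   | Apparel  
Mouse    | Furniture
Speaker  | Furniture
Keyboard | Furniture
Laptop   | Apparel  
Pen      | Furniture
Lamp     | NULL     


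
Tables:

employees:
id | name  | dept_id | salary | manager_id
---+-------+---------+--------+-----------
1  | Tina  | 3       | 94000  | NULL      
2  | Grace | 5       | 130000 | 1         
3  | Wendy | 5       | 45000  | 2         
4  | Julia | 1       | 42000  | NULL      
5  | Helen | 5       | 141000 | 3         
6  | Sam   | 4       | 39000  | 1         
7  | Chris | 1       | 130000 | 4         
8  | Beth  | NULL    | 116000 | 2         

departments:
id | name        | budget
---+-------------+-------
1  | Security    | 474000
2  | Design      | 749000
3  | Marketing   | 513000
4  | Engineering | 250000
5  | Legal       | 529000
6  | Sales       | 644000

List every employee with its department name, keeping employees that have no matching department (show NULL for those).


LEFT JOIN keeps every row from employees (the left table); where dept_id has no match in departments, the department columns become NULL. Walk through each employee:
  - employee 1 (Tina): dept_id=3 -> matches Marketing
  - employee 2 (Grace): dept_id=5 -> matches Legal
  - employee 3 (Wendy): dept_id=5 -> matches Legal
  - employee 4 (Julia): dept_id=1 -> matches Security
  - employee 5 (Helen): dept_id=5 -> matches Legal
  - employee 6 (Sam): dept_id=4 -> matches Engineering
  - employee 7 (Chris): dept_id=1 -> matches Security
  - employee 8 (Beth): dept_id=NULL, no match -> kept with NULL
All 8 rows appear; 1 has NULL department.

SQL:
SELECT a.name, b.name AS department
FROM employees a
LEFT JOIN departments b ON a.dept_id = b.id

Result:
name  | department 
------+------------
Tina  | Marketing  
Grace | Legal      
Wendy | Legal      
Julia | Security   
Helen | Legal      
Sam   | Engineering
Chris | Security   
Beth  | NULL       


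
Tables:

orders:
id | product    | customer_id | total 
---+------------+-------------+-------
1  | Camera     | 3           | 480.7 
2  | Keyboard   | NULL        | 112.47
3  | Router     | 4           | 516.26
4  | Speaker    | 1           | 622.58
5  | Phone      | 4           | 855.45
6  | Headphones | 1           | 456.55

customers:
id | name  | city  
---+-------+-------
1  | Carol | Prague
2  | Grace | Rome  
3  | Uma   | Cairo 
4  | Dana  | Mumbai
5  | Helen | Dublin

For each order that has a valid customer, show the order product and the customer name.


INNER JOIN keeps only orders rows whose customer_id matches an id in customers. Walk through each order:
  - order 1 (Camera): customer_id=3 -> matches Uma
  - order 2 (Keyboard): customer_id=NULL, no match -> dropped
  - order 3 (Router): customer_id=4 -> matches Dana
  - order 4 (Speaker): customer_id=1 -> matches Carol
  - order 5 (Phone): customer_id=4 -> matches Dana
  - order 6 (Headphones): customer_id=1 -> matches Carol
So 1 of 6 rows is dropped.

SQL:
SELECT a.product, b.name AS customer
FROM orders a
INNER JOIN customers b ON a.customer_id = b.id

Result:
product    | customer
-----------+---------
Camera     | Uma     
Router     | Dana    
Speaker    | Carol   
Phone      | Dana    
Headphones | Carol   


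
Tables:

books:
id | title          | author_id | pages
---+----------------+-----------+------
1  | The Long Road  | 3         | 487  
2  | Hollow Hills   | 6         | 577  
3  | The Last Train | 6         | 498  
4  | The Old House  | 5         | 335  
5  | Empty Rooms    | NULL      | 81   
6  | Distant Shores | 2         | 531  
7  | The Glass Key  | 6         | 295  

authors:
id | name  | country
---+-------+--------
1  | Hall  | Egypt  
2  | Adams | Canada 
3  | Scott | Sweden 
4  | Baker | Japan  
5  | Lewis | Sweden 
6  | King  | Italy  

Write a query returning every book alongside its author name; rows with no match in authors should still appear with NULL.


LEFT JOIN keeps every row from books (the left table); where author_id has no match in authors, the author columns become NULL. Walk through each book:
  - book 1 (The Long Road): author_id=3 -> matches Scott
  - book 2 (Hollow Hills): author_id=6 -> matches King
  - book 3 (The Last Train): author_id=6 -> matches King
  - book 4 (The Old House): author_id=5 -> matches Lewis
  - book 5 (Empty Rooms): author_id=NULL, no match -> kept with NULL
  - book 6 (Distant Shores): author_id=2 -> matches Adams
  - book 7 (The Glass Key): author_id=6 -> matches King
All 7 rows appear; 1 has NULL author.

SQL:
SELECT a.title, b.name AS author
FROM books a
LEFT JOIN authors b ON a.author_id = b.id

Result:
title          | author
---------------+-------
The Long Road  | Scott 
Hollow Hills   | King  
The Last Train | King  
The Old House  | Lewis 
Empty Rooms    | NULL  
Distant Shores | Adams 
The Glass Key  | King  


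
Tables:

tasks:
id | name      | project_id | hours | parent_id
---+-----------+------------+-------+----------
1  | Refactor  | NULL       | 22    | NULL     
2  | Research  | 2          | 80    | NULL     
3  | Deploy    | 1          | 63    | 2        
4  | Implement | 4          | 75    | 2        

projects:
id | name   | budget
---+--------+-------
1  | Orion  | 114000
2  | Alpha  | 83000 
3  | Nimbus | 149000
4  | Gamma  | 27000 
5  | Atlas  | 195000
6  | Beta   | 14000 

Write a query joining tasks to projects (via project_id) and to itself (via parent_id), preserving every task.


Two LEFT JOINs from the same base table tasks: one to projects via project_id, one to tasks itself via parent_id. Both are LEFT so every task is preserved.
Match against projects:
  - task 1 (Refactor): project_id=NULL, no match -> kept with NULL
  - task 2 (Research): project_id=2 -> matches Alpha
  - task 3 (Deploy): project_id=1 -> matches Orion
  - task 4 (Implement): project_id=4 -> matches Gamma
Match against tasks (self):
  - task 1 (Refactor): parent_id=NULL -> NULL
  - task 2 (Research): parent_id=NULL -> NULL
  - task 3 (Deploy): parent_id=2 -> Research
  - task 4 (Implement): parent_id=2 -> Research

SQL:
SELECT a.name, b.name AS project, c.name AS parent
FROM tasks a
LEFT JOIN projects b ON a.project_id = b.id
LEFT JOIN tasks c ON a.parent_id = c.id

Result:
name      | project | parent  
----------+---------+---------
Refactor  | NULL    | NULL    
Research  | Alpha   | NULL    
Deploy    | Orion   | Research
Implement | Gamma   | Research


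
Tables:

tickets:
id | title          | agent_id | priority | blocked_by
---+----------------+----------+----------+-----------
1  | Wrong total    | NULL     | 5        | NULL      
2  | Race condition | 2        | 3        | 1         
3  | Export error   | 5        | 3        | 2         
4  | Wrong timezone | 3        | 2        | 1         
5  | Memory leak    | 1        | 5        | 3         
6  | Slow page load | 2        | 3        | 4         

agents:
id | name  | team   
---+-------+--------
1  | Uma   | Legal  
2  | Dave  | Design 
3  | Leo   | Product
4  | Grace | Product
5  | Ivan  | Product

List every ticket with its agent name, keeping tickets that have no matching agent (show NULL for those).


LEFT JOIN keeps every row from tickets (the left table); where agent_id has no match in agents, the agent columns become NULL. Walk through each ticket:
  - ticket 1 (Wrong total): agent_id=NULL, no match -> kept with NULL
  - ticket 2 (Race condition): agent_id=2 -> matches Dave
  - ticket 3 (Export error): agent_id=5 -> matches Ivan
  - ticket 4 (Wrong timezone): agent_id=3 -> matches Leo
  - ticket 5 (Memory leak): agent_id=1 -> matches Uma
  - ticket 6 (Slow page load): agent_id=2 -> matches Dave
All 6 rows appear; 1 has NULL agent.

SQL:
SELECT a.title, b.name AS agent
FROM tickets a
LEFT JOIN agents b ON a.agent_id = b.id

Result:
title          | agent
---------------+------
Wrong total    | NULL 
Race condition | Dave 
Export error   | Ivan 
Wrong timezone | Leo  
Memory leak    | Uma  
Slow page load | Dave 


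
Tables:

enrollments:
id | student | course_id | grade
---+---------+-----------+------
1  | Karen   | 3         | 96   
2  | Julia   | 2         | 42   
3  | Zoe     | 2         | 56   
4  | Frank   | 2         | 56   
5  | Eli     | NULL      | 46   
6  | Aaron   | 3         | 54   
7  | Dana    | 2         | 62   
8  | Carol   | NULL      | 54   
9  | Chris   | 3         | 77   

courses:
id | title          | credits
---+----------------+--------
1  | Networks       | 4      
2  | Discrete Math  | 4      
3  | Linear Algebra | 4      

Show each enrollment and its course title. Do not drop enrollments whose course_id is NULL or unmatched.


LEFT JOIN keeps every row from enrollments (the left table); where course_id has no match in courses, the course columns become NULL. Walk through each enrollment:
  - enrollment 1 (Karen): course_id=3 -> matches Linear Algebra
  - enrollment 2 (Julia): course_id=2 -> matches Discrete Math
  - enrollment 3 (Zoe): course_id=2 -> matches Discrete Math
  - enrollment 4 (Frank): course_id=2 -> matches Discrete Math
  - enrollment 5 (Eli): course_id=NULL, no match -> kept with NULL
  - enrollment 6 (Aaron): course_id=3 -> matches Linear Algebra
  - enrollment 7 (Dana): course_id=2 -> matches Discrete Math
  - enrollment 8 (Carol): course_id=NULL, no match -> kept with NULL
  - enrollment 9 (Chris): course_id=3 -> matches Linear Algebra
All 9 rows appear; 2 have NULL course.

SQL:
SELECT a.student, b.title AS course
FROM enrollments a
LEFT JOIN courses b ON a.course_id = b.id

Result:
student | course        
--------+---------------
Karen   | Linear Algebra
Julia   | Discrete Math 
Zoe     | Discrete Math 
Frank   | Discrete Math 
Eli     | NULL          
Aaron   | Linear Algebra
Dana    | Discrete Math 
Carol   | NULL          
Chris   | Linear Algebra


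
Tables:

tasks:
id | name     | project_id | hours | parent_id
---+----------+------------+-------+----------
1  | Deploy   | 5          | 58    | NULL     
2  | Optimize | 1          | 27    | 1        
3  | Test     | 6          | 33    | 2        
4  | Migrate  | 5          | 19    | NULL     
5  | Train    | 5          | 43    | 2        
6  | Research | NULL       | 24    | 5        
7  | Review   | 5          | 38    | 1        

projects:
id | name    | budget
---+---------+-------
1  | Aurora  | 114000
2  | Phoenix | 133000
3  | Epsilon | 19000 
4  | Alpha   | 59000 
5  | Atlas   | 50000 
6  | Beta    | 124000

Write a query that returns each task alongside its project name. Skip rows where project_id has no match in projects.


INNER JOIN keeps only tasks rows whose project_id matches an id in projects. Walk through each task:
  - task 1 (Deploy): project_id=5 -> matches Atlas
  - task 2 (Optimize): project_id=1 -> matches Aurora
  - task 3 (Test): project_id=6 -> matches Beta
  - task 4 (Migrate): project_id=5 -> matches Atlas
  - task 5 (Train): project_id=5 -> matches Atlas
  - task 6 (Research): project_id=NULL, no match -> dropped
  - task 7 (Review): project_id=5 -> matches Atlas
So 1 of 7 rows is dropped.

SQL:
SELECT a.name, b.name AS project
FROM tasks a
INNER JOIN projects b ON a.project_id = b.id

Result:
name     | project
---------+--------
Deploy   | Atlas  
Optimize | Aurora 
Test     | Beta   
Migrate  | Atlas  
Train    | Atlas  
Review   | Atlas  


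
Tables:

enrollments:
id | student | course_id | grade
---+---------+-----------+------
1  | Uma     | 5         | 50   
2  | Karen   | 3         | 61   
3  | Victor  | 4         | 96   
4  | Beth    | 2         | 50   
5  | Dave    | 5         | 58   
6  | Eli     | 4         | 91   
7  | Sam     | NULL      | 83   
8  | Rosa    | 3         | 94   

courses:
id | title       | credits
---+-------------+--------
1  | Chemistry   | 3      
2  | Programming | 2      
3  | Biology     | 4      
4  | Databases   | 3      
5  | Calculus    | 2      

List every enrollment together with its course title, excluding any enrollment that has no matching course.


INNER JOIN keeps only enrollments rows whose course_id matches an id in courses. Walk through each enrollment:
  - enrollment 1 (Uma): course_id=5 -> matches Calculus
  - enrollment 2 (Karen): course_id=3 -> matches Biology
  - enrollment 3 (Victor): course_id=4 -> matches Databases
  - enrollment 4 (Beth): course_id=2 -> matches Programming
  - enrollment 5 (Dave): course_id=5 -> matches Calculus
  - enrollment 6 (Eli): course_id=4 -> matches Databases
  - enrollment 7 (Sam): course_id=NULL, no match -> dropped
  - enrollment 8 (Rosa): course_id=3 -> matches Biology
So 1 of 8 rows is dropped.

SQL:
SELECT a.student, b.title AS course
FROM enrollments a
INNER JOIN courses b ON a.course_id = b.id

Result:
student | course     
--------+------------
Uma     | Calculus   
Karen   | Biology    
Victor  | Databases  
Beth    | Programming
Dave    | Calculus   
Eli     | Databases  
Rosa    | Biology    


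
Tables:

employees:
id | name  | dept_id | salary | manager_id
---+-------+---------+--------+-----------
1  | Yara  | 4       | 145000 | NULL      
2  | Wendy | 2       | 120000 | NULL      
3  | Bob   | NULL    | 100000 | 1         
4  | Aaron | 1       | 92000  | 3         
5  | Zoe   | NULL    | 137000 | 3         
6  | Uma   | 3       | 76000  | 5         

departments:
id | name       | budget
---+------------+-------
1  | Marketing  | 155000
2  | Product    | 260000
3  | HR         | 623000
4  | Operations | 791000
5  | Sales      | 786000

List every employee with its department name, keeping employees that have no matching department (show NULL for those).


LEFT JOIN keeps every row from employees (the left table); where dept_id has no match in departments, the department columns become NULL. Walk through each employee:
  - employee 1 (Yara): dept_id=4 -> matches Operations
  - employee 2 (Wendy): dept_id=2 -> matches Product
  - employee 3 (Bob): dept_id=NULL, no match -> kept with NULL
  - employee 4 (Aaron): dept_id=1 -> matches Marketing
  - employee 5 (Zoe): dept_id=NULL, no match -> kept with NULL
  - employee 6 (Uma): dept_id=3 -> matches HR
All 6 rows appear; 2 have NULL department.

SQL:
SELECT a.name, b.name AS department
FROM employees a
LEFT JOIN departments b ON a.dept_id = b.id

Result:
name  | department
------+-----------
Yara  | Operations
Wendy | Product   
Bob   | NULL      
Aaron | Marketing 
Zoe   | NULL      
Uma   | HR        


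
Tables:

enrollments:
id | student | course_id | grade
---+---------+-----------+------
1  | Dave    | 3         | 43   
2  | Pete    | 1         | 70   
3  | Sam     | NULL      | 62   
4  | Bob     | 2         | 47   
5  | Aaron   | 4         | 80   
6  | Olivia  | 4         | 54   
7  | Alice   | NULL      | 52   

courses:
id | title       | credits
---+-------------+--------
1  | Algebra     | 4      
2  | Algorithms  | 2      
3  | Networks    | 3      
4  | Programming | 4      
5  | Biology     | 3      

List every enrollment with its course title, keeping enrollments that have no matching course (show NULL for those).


LEFT JOIN keeps every row from enrollments (the left table); where course_id has no match in courses, the course columns become NULL. Walk through each enrollment:
  - enrollment 1 (Dave): course_id=3 -> matches Networks
  - enrollment 2 (Pete): course_id=1 -> matches Algebra
  - enrollment 3 (Sam): course_id=NULL, no match -> kept with NULL
  - enrollment 4 (Bob): course_id=2 -> matches Algorithms
  - enrollment 5 (Aaron): course_id=4 -> matches Programming
  - enrollment 6 (Olivia): course_id=4 -> matches Programming
  - enrollment 7 (Alice): course_id=NULL, no match -> kept with NULL
All 7 rows appear; 2 have NULL course.

SQL:
SELECT a.student, b.title AS course
FROM enrollments a
LEFT JOIN courses b ON a.course_id = b.id

Result:
student | course     
--------+------------
Dave    | Networks   
Pete    | Algebra    
Sam     | NULL       
Bob     | Algorithms 
Aaron   | Programming
Olivia  | Programming
Alice   | NULL       


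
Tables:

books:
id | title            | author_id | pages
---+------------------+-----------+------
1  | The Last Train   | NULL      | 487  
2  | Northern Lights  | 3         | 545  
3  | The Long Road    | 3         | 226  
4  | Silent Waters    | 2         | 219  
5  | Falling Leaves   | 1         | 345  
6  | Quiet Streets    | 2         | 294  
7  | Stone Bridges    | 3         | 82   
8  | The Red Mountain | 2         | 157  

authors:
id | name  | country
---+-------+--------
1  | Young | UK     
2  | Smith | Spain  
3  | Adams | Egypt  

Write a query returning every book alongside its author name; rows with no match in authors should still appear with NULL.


LEFT JOIN keeps every row from books (the left table); where author_id has no match in authors, the author columns become NULL. Walk through each book:
  - book 1 (The Last Train): author_id=NULL, no match -> kept with NULL
  - book 2 (Northern Lights): author_id=3 -> matches Adams
  - book 3 (The Long Road): author_id=3 -> matches Adams
  - book 4 (Silent Waters): author_id=2 -> matches Smith
  - book 5 (Falling Leaves): author_id=1 -> matches Young
  - book 6 (Quiet Streets): author_id=2 -> matches Smith
  - book 7 (Stone Bridges): author_id=3 -> matches Adams
  - book 8 (The Red Mountain): author_id=2 -> matches Smith
All 8 rows appear; 1 has NULL author.

SQL:
SELECT a.title, b.name AS author
FROM books a
LEFT JOIN authors b ON a.author_id = b.id

Result:
title            | author
-----------------+-------
The Last Train   | NULL  
Northern Lights  | Adams 
The Long Road    | Adams 
Silent Waters    | Smith 
Falling Leaves   | Young 
Quiet Streets    | Smith 
Stone Bridges    | Adams 
The Red Mountain | Smith 


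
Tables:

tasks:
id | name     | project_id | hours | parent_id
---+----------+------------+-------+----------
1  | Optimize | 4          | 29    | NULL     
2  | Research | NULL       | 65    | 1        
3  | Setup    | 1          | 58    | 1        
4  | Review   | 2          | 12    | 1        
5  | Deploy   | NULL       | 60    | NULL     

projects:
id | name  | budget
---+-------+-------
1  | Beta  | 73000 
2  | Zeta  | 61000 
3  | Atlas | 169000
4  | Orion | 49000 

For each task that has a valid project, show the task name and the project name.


INNER JOIN keeps only tasks rows whose project_id matches an id in projects. Walk through each task:
  - task 1 (Optimize): project_id=4 -> matches Orion
  - task 2 (Research): project_id=NULL, no match -> dropped
  - task 3 (Setup): project_id=1 -> matches Beta
  - task 4 (Review): project_id=2 -> matches Zeta
  - task 5 (Deploy): project_id=NULL, no match -> dropped
So 2 of 5 rows are dropped.

SQL:
SELECT a.name, b.name AS project
FROM tasks a
INNER JOIN projects b ON a.project_id = b.id

Result:
name     | project
---------+--------
Optimize | Orion  
Setup    | Beta   
Review   | Zeta   


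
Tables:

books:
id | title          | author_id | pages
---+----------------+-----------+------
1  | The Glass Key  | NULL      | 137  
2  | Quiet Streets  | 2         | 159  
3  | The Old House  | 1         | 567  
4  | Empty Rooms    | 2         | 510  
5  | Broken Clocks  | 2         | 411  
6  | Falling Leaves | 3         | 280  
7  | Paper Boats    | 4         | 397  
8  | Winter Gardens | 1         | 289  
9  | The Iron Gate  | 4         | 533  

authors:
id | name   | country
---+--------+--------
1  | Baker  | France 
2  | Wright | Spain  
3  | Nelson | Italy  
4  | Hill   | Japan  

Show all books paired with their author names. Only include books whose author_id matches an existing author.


INNER JOIN keeps only books rows whose author_id matches an id in authors. Walk through each book:
  - book 1 (The Glass Key): author_id=NULL, no match -> dropped
  - book 2 (Quiet Streets): author_id=2 -> matches Wright
  - book 3 (The Old House): author_id=1 -> matches Baker
  - book 4 (Empty Rooms): author_id=2 -> matches Wright
  - book 5 (Broken Clocks): author_id=2 -> matches Wright
  - book 6 (Falling Leaves): author_id=3 -> matches Nelson
  - book 7 (Paper Boats): author_id=4 -> matches Hill
  - book 8 (Winter Gardens): author_id=1 -> matches Baker
  - book 9 (The Iron Gate): author_id=4 -> matches Hill
So 1 of 9 rows is dropped.

SQL:
SELECT a.title, b.name AS author
FROM books a
INNER JOIN authors b ON a.author_id = b.id

Result:
title          | author
---------------+-------
Quiet Streets  | Wright
The Old House  | Baker 
Empty Rooms    | Wright
Broken Clocks  | Wright
Falling Leaves | Nelson
Paper Boats    | Hill  
Winter Gardens | Baker 
The Iron Gate  | Hill  


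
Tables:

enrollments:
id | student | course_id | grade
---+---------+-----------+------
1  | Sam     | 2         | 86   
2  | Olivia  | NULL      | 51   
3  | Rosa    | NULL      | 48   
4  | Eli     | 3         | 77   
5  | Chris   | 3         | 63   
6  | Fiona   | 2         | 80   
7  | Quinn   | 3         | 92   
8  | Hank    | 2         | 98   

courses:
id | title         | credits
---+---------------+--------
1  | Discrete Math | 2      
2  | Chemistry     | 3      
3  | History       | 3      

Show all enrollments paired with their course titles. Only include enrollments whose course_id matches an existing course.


INNER JOIN keeps only enrollments rows whose course_id matches an id in courses. Walk through each enrollment:
  - enrollment 1 (Sam): course_id=2 -> matches Chemistry
  - enrollment 2 (Olivia): course_id=NULL, no match -> dropped
  - enrollment 3 (Rosa): course_id=NULL, no match -> dropped
  - enrollment 4 (Eli): course_id=3 -> matches History
  - enrollment 5 (Chris): course_id=3 -> matches History
  - enrollment 6 (Fiona): course_id=2 -> matches Chemistry
  - enrollment 7 (Quinn): course_id=3 -> matches History
  - enrollment 8 (Hank): course_id=2 -> matches Chemistry
So 2 of 8 rows are dropped.

SQL:
SELECT a.student, b.title AS course
FROM enrollments a
INNER JOIN courses b ON a.course_id = b.id

Result:
student | course   
--------+----------
Sam     | Chemistry
Eli     | History  
Chris   | History  
Fiona   | Chemistry
Quinn   | History  
Hank    | Chemistry


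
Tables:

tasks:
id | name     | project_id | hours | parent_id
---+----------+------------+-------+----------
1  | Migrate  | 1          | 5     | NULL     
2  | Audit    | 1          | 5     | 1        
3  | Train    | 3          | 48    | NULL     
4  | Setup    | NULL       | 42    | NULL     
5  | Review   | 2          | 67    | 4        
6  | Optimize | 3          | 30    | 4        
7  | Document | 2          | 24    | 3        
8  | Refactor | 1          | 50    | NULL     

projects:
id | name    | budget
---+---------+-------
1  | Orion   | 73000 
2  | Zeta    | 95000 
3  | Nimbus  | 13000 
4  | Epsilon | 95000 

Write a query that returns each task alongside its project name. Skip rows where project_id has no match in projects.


INNER JOIN keeps only tasks rows whose project_id matches an id in projects. Walk through each task:
  - task 1 (Migrate): project_id=1 -> matches Orion
  - task 2 (Audit): project_id=1 -> matches Orion
  - task 3 (Train): project_id=3 -> matches Nimbus
  - task 4 (Setup): project_id=NULL, no match -> dropped
  - task 5 (Review): project_id=2 -> matches Zeta
  - task 6 (Optimize): project_id=3 -> matches Nimbus
  - task 7 (Document): project_id=2 -> matches Zeta
  - task 8 (Refactor): project_id=1 -> matches Orion
So 1 of 8 rows is dropped.

SQL:
SELECT a.name, b.name AS project
FROM tasks a
INNER JOIN projects b ON a.project_id = b.id

Result:
name     | project
---------+--------
Migrate  | Orion  
Audit    | Orion  
Train    | Nimbus 
Review   | Zeta   
Optimize | Nimbus 
Document | Zeta   
Refactor | Orion  


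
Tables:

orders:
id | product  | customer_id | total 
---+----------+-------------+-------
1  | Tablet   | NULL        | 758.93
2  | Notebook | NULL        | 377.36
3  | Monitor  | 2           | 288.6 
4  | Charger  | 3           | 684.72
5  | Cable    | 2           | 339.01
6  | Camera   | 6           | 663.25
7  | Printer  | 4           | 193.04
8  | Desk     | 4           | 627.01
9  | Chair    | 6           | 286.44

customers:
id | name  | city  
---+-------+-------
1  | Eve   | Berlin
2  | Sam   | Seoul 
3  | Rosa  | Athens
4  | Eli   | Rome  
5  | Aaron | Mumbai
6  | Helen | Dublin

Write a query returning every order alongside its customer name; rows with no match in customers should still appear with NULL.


LEFT JOIN keeps every row from orders (the left table); where customer_id has no match in customers, the customer columns become NULL. Walk through each order:
  - order 1 (Tablet): customer_id=NULL, no match -> kept with NULL
  - order 2 (Notebook): customer_id=NULL, no match -> kept with NULL
  - order 3 (Monitor): customer_id=2 -> matches Sam
  - order 4 (Charger): customer_id=3 -> matches Rosa
  - order 5 (Cable): customer_id=2 -> matches Sam
  - order 6 (Camera): customer_id=6 -> matches Helen
  - order 7 (Printer): customer_id=4 -> matches Eli
  - order 8 (Desk): customer_id=4 -> matches Eli
  - order 9 (Chair): customer_id=6 -> matches Helen
All 9 rows appear; 2 have NULL customer.

SQL:
SELECT a.product, b.name AS customer
FROM orders a
LEFT JOIN customers b ON a.customer_id = b.id

Result:
product  | customer
---------+---------
Tablet   | NULL    
Notebook | NULL    
Monitor  | Sam     
Charger  | Rosa    
Cable    | Sam     
Camera   | Helen   
Printer  | Eli     
Desk     | Eli     
Chair    | Helen   


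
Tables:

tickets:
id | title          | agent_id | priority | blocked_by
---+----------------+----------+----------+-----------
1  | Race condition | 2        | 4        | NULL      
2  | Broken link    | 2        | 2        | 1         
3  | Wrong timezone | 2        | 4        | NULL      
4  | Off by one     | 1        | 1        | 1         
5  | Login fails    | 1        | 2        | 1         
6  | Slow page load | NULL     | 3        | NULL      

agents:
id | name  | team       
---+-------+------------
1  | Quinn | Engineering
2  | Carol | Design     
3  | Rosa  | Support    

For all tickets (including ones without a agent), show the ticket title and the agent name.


LEFT JOIN keeps every row from tickets (the left table); where agent_id has no match in agents, the agent columns become NULL. Walk through each ticket:
  - ticket 1 (Race condition): agent_id=2 -> matches Carol
  - ticket 2 (Broken link): agent_id=2 -> matches Carol
  - ticket 3 (Wrong timezone): agent_id=2 -> matches Carol
  - ticket 4 (Off by one): agent_id=1 -> matches Quinn
  - ticket 5 (Login fails): agent_id=1 -> matches Quinn
  - ticket 6 (Slow page load): agent_id=NULL, no match -> kept with NULL
All 6 rows appear; 1 has NULL agent.

SQL:
SELECT a.title, b.name AS agent
FROM tickets a
LEFT JOIN agents b ON a.agent_id = b.id

Result:
title          | agent
---------------+------
Race condition | Carol
Broken link    | Carol
Wrong timezone | Carol
Off by one     | Quinn
Login fails    | Quinn
Slow page load | NULL 


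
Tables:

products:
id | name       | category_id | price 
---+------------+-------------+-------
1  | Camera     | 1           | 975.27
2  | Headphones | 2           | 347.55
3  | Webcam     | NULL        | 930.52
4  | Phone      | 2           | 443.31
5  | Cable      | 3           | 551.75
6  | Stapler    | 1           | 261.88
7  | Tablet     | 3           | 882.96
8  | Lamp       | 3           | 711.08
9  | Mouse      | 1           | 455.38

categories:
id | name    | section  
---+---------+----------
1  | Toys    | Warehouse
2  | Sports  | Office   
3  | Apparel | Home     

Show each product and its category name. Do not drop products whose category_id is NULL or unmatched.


LEFT JOIN keeps every row from products (the left table); where category_id has no match in categories, the category columns become NULL. Walk through each product:
  - product 1 (Camera): category_id=1 -> matches Toys
  - product 2 (Headphones): category_id=2 -> matches Sports
  - product 3 (Webcam): category_id=NULL, no match -> kept with NULL
  - product 4 (Phone): category_id=2 -> matches Sports
  - product 5 (Cable): category_id=3 -> matches Apparel
  - product 6 (Stapler): category_id=1 -> matches Toys
  - product 7 (Tablet): category_id=3 -> matches Apparel
  - product 8 (Lamp): category_id=3 -> matches Apparel
  - product 9 (Mouse): category_id=1 -> matches Toys
All 9 rows appear; 1 has NULL category.

SQL:
SELECT a.name, b.name AS category
FROM products a
LEFT JOIN categories b ON a.category_id = b.id

Result:
name       | category
-----------+---------
Camera     | Toys    
Headphones | Sports  
Webcam     | NULL    
Phone      | Sports  
Cable      | Apparel 
Stapler    | Toys    
Tablet     | Apparel 
Lamp       | Apparel 
Mouse      | Toys    
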